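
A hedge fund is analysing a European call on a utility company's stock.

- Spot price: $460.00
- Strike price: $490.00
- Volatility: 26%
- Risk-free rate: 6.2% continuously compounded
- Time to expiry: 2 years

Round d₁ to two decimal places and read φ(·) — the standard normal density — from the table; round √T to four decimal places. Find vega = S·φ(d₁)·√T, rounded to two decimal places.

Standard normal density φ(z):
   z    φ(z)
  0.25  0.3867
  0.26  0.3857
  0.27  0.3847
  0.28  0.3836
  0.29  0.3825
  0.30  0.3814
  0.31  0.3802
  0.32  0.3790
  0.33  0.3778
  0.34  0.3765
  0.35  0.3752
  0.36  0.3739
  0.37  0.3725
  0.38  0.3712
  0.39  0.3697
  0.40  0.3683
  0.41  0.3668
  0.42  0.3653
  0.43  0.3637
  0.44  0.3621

σ√T = 0.26·√2 = 0.3677
d₁ = [ln(460/490) + (0.062 + 0.26²/2)·2] / 0.3677 = [-0.0632 + 0.1916] / 0.3677 = 0.3493 ≈ 0.35
√T = √2 = 1.4142
φ(d₁) = φ(0.35) = 0.3752
vega = S·φ(d₁)·√T = 460·0.3752·1.4142 = 244.0796
(Call and put vega coincide under Black-Scholes.)

244.08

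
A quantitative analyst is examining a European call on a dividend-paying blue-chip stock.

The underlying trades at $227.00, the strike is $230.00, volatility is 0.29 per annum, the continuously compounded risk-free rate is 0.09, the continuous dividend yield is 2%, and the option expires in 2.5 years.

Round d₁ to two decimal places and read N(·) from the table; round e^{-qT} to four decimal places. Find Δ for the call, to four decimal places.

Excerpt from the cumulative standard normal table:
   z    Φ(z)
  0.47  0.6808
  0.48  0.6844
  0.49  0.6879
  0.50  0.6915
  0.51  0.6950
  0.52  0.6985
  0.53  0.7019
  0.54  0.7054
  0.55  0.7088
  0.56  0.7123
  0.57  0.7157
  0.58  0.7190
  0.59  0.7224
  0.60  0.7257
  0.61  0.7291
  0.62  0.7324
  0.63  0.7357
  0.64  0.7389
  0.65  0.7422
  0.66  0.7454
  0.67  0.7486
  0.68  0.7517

σ√T = 0.29 × 1.5811 = 0.4585
d₁ = [ln(227/230) + (0.09 − 0.02 + 0.29²/2)·2.5] / 0.4585 = [-0.0131 + 0.2801] / 0.4585 = 0.5823 → 0.58
N(d₁) = N(0.58) = 0.7190
Δ_call = exp(−qT)·N(d₁) = 0.9512·0.7190 = 0.6839

0.6839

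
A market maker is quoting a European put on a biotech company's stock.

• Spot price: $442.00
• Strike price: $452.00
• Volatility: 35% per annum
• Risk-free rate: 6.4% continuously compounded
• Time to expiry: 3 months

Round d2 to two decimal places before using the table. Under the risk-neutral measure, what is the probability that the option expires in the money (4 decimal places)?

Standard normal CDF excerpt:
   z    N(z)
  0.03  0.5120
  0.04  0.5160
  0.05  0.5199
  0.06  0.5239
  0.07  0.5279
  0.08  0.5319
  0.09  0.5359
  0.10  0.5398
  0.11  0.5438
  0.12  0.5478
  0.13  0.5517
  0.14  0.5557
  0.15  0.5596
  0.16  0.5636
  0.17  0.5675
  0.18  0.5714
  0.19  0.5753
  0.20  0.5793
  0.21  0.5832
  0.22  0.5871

σ√T = 0.35 × 0.5000 = 0.1750
ln(S/K) + (r + σ²/2)T = ln(442/452) + (0.064 + 0.35²/2)·0.25 = -0.0224 + 0.0313 = 0.0089
d₁ = 0.0089 / 0.1750 = 0.0511 → 0.05
d₂ = d₁ − σ√T = 0.0511 − 0.1750 = -0.1239 → -0.12
Risk-neutral Pr[S_T < K] = N(−d₂) = N(0.12) = 0.5478

0.5478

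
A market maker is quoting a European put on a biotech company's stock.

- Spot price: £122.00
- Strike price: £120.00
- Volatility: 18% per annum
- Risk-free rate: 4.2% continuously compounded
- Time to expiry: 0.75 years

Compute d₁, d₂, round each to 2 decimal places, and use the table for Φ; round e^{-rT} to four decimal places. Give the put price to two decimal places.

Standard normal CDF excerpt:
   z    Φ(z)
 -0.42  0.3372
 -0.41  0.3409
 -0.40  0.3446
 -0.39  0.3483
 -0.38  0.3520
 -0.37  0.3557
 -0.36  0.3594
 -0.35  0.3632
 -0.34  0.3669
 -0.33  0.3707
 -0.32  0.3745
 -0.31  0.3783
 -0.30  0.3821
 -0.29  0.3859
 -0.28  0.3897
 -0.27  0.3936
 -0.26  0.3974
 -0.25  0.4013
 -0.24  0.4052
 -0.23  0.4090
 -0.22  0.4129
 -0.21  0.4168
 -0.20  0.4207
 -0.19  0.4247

σ√T = 0.18·√0.75 = 0.1559
d₁ = [ln(122/120) + (0.042 + 0.18²/2)·0.75] / 0.1559 = [0.0165 + 0.0437] / 0.1559 = 0.3861 which rounds to 0.39
d₂ = d₁ − σ√T = 0.3861 − 0.1559 = 0.2302 which rounds to 0.23
exp(−rT) = exp(−0.042·0.75) = 0.9690
N(−d₂) = N(-0.23) = 0.4090;  N(−d₁) = N(-0.39) = 0.3483
P = 120·0.9690·0.4090 − 122·0.3483 = 47.5585 − 42.4926 = 5.0659

£5.07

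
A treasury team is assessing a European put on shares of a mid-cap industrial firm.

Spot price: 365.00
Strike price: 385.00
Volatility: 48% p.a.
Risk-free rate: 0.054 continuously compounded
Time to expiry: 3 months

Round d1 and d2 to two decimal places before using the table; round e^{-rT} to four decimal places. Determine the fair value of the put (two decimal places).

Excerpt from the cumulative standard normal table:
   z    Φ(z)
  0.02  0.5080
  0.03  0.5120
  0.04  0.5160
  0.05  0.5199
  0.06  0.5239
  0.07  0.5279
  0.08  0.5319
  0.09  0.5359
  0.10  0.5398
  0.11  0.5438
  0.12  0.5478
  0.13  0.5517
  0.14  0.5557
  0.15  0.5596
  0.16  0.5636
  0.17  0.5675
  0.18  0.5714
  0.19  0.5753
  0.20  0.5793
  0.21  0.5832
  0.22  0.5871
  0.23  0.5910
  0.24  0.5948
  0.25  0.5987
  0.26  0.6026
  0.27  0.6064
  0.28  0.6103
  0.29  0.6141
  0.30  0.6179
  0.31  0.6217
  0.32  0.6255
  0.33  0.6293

σ√T = 0.48 × 0.5000 = 0.2400
d₁ = [ln(365/385) + (0.054 + 0.48²/2)·0.25] / 0.2400 = [-0.0533 + 0.0423] / 0.2400 = -0.0460 ⇒ -0.05
d₂ = d₁ − σ√T = -0.0460 − 0.2400 = -0.2860 ⇒ -0.29
e^(−rT) = e^(−0.054·0.25) = 0.9866
N(−d₂) = N(0.29) = 0.6141;  N(−d₁) = N(0.05) = 0.5199
P = 385·0.9866·0.6141 − 365·0.5199 = 233.2604 − 189.7635 = 43.4969

43.50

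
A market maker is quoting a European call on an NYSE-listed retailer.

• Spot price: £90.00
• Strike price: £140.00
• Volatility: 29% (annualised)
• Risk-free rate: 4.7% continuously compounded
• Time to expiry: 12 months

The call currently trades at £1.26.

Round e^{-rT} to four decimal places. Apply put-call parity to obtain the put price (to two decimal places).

exp(−rT) = exp(−0.047·1) = 0.9541
Put-call parity: C − P = S − K·e^(−rT) = 90 − 140·0.9541 = 90 − 133.5740 = -43.5740
P = C − (C − P) = 1.26 − (-43.5740) = 44.8340

£44.83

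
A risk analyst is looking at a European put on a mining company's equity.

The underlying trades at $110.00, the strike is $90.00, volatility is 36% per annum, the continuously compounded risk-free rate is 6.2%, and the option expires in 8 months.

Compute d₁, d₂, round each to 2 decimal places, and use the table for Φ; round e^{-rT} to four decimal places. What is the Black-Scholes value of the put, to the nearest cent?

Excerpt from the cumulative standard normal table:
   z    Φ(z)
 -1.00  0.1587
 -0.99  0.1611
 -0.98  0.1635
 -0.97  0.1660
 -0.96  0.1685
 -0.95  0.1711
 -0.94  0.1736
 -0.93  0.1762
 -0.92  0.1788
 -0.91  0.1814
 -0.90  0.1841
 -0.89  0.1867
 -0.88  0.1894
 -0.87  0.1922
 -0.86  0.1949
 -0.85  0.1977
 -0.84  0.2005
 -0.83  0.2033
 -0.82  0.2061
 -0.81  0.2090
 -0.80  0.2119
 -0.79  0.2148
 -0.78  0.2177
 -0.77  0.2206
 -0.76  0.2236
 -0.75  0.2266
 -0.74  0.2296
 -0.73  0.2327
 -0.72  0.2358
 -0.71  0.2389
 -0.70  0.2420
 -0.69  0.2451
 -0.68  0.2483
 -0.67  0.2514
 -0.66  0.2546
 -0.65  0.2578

σ√T = 0.36·√0.6667 = 0.2939
d₁ = [ln(110/90) + (0.062 + 0.36²/2)·0.6667] / 0.2939 = [0.2007 + 0.0845] / 0.2939 = 0.9703 ≈ 0.97
d₂ = d₁ − σ√T = 0.9703 − 0.2939 = 0.6763 ≈ 0.68
e^(−rT) = e^(−0.062·0.6667) = 0.9595
P = 90·0.9595·N(-0.68) − 110·N(-0.97) = 90·0.9595·0.2483 − 110·0.1660 = 21.4419 − 18.2600 = 3.1819

$3.18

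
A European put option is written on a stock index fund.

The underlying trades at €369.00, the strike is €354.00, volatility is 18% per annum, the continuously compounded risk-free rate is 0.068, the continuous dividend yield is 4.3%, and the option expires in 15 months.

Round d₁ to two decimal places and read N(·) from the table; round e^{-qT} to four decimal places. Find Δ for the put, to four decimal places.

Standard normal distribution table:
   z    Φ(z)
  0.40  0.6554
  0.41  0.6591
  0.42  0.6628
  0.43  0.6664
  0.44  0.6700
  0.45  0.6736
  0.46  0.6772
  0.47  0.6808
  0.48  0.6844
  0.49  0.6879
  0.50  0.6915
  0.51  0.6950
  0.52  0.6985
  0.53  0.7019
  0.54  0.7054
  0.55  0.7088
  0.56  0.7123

T = 1.25;  σ√T = 0.2012
d₁ = [ln(369/354) + (0.068 − 0.043 + ½·0.18²)·1.25] / (σ√T) = (0.0415 + 0.0515) / 0.2012 = 0.4621 ≈ 0.46
N(d₁) = N(0.46) = 0.6772
Δ_put = e^(−qT)·(N(d₁) − 1) = 0.9477·(0.6772 − 1) = -0.3059

-0.3059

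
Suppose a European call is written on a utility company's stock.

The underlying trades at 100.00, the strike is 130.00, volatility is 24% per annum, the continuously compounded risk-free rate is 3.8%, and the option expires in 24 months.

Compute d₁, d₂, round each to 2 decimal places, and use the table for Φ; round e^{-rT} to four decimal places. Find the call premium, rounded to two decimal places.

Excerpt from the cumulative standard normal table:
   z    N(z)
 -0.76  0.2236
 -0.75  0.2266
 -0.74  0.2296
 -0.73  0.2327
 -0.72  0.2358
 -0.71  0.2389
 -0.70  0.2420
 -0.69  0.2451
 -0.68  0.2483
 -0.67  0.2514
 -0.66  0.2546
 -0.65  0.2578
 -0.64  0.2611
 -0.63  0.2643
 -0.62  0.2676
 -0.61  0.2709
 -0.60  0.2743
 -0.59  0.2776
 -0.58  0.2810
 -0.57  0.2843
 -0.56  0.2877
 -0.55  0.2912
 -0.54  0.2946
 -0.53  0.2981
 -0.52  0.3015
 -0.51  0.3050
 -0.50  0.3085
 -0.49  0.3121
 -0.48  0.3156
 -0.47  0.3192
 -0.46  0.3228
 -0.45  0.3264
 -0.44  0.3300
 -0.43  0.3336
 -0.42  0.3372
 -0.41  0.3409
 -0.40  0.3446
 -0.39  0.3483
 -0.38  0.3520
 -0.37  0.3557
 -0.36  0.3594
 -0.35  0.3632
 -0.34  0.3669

6.79

σ√T = 0.24 × 1.4142 = 0.3394
d₁ = [ln(100/130) + (0.038 + 0.24²/2)·2] / 0.3394 = [-0.2624 + 0.1336] / 0.3394 = -0.3794 ≈ -0.38
d₂ = d₁ − σ√T = -0.3794 − 0.3394 = -0.7188 ≈ -0.72
exp(−rT) = exp(−0.038·2) = 0.9268
C = 100·N(-0.38) − 130·0.9268·N(-0.72) = 100·0.3520 − 130·0.9268·0.2358 = 35.2000 − 28.4101 = 6.7899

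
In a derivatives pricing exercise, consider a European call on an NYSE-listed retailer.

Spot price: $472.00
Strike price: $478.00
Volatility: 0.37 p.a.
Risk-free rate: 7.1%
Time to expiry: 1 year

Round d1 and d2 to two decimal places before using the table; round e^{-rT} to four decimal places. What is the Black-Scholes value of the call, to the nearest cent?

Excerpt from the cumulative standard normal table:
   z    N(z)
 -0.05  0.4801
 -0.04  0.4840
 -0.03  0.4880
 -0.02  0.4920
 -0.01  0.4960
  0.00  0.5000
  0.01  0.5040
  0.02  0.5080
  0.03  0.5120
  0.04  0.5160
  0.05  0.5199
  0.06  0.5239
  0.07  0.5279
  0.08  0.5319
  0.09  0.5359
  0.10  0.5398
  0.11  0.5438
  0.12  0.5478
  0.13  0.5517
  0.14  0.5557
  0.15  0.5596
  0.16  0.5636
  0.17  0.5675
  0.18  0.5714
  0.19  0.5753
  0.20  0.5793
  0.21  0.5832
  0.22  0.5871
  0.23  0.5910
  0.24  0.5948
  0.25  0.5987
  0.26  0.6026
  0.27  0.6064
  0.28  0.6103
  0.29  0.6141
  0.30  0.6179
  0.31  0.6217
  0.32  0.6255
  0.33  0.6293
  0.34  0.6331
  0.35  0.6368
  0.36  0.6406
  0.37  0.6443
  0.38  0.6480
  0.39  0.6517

$81.54

T = 1;  σ√T = 0.3700
d₁ = [ln(472/478) + (0.071 + 0.37²/2)·1] / 0.3700 = [-0.0126 + 0.1394] / 0.3700 = 0.3428 ⇒ 0.34
d₂ = d₁ − σ√T = 0.3428 − 0.3700 = -0.0272 ⇒ -0.03
e^(−rT) = e^(−0.071·1) = 0.9315
N(d₁) = N(0.34) = 0.6331;  N(d₂) = N(-0.03) = 0.4880
C = 472·0.6331 − 478·0.9315·0.4880 = 298.8232 − 217.2854 = 81.5378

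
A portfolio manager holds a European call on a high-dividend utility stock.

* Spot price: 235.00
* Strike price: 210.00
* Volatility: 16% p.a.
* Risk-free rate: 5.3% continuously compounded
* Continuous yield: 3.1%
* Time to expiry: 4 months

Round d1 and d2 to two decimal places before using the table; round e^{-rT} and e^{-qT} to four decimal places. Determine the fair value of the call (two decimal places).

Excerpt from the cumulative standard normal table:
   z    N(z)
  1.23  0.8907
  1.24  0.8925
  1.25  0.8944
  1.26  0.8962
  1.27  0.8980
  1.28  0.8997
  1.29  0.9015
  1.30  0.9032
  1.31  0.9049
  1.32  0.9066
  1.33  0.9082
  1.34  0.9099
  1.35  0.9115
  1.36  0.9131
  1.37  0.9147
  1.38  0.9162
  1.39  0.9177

T = 0.3333;  σ√T = 0.0924
ln(S/K) + (r − q + σ²/2)T = ln(235/210) + (0.053 − 0.031 + 0.16²/2)·0.3333 = 0.1125 + 0.0116 = 0.1241
d₁ = 0.1241 / 0.0924 = 1.3432 ⇒ 1.34
d₂ = d₁ − σ√T = 1.3432 − 0.0924 = 1.2508 ⇒ 1.25
e^(−qT) = e^(−0.031·0.3333) = 0.9897;  e^(−rT) = e^(−0.053·0.3333) = 0.9825
C = 235·0.9897·N(1.34) − 210·0.9825·N(1.25) = 235·0.9897·0.9099 − 210·0.9825·0.8944 = 211.6241 − 184.5371 = 27.0870

27.09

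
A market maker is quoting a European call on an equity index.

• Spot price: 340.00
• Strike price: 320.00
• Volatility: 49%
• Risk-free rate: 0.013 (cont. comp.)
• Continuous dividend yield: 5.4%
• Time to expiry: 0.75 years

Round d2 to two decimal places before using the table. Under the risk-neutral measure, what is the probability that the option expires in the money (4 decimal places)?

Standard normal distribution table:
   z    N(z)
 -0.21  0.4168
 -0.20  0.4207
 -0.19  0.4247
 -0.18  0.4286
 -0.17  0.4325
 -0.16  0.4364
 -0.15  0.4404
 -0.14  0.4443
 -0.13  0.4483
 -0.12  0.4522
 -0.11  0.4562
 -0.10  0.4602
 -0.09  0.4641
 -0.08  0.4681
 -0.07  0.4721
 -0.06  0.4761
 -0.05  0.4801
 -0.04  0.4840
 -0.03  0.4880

T = 0.75;  σ√T = 0.4244
d₁ = [ln(340/320) + (0.013 − 0.054 + 0.49²/2)·0.75] / 0.4244 = [0.0606 + 0.0593] / 0.4244 = 0.2826 which rounds to 0.28
d₂ = d₁ − σ√T = 0.2826 − 0.4244 = -0.1418 which rounds to -0.14
Pr(exercise) under Q = N(d₂) = 0.4443

0.4443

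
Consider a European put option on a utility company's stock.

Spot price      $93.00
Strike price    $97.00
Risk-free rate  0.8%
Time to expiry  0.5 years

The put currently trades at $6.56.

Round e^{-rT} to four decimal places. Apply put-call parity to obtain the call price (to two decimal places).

exp(−rT) = exp(−0.008·0.5) = 0.9960
Put-call parity: C − P = S − K·e^(−rT) = 93 − 97·0.9960 = 93 − 96.6120 = -3.6120
C = P + (C − P) = 6.56 + (-3.6120) = 2.9480

$2.95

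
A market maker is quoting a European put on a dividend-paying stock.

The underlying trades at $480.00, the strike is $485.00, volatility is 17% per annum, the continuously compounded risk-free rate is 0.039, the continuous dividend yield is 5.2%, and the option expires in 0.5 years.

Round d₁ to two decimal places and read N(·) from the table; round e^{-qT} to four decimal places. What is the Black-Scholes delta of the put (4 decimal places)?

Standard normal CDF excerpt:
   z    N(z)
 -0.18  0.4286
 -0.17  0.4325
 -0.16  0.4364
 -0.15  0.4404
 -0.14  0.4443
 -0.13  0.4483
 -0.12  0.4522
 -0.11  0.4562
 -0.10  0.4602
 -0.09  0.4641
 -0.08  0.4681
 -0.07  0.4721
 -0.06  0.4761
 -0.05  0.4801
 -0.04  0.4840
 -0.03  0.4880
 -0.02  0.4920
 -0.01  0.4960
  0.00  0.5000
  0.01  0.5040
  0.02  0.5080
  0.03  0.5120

-0.5182

T = 0.5;  σ√T = 0.1202
d₁ = [ln(480/485) + (0.039 − 0.052 + 0.17²/2)·0.5] / 0.1202 = [-0.0104 + 0.0007] / 0.1202 = -0.0802 ≈ -0.08
N(d₁) = N(-0.08) = 0.4681
Δ_put = e^(−qT)·(N(d₁) − 1) = 0.9743·(0.4681 − 1) = -0.5182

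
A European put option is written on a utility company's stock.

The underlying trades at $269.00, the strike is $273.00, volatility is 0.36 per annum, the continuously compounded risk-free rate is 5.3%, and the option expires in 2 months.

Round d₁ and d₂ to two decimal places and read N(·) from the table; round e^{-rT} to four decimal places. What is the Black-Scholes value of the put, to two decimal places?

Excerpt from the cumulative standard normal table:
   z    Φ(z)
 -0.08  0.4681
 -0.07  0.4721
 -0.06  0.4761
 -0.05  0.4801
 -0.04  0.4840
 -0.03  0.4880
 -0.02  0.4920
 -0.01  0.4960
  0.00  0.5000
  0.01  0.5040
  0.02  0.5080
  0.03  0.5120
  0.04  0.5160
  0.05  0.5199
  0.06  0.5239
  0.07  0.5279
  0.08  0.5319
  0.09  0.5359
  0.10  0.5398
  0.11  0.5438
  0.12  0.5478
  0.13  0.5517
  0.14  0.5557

$15.88

σ√T = 0.36 × 0.4082 = 0.1470
d₁ = [ln(269/273) + (0.053 + 0.36²/2)·0.1667] / 0.1470 = [-0.0148 + 0.0196] / 0.1470 = 0.0332 ⇒ 0.03
d₂ = d₁ − σ√T = 0.0332 − 0.1470 = -0.1138 ⇒ -0.11
e^(−rT) = e^(−0.053·0.1667) = 0.9912
N(−d₂) = N(0.11) = 0.5438;  N(−d₁) = N(-0.03) = 0.4880
P = 273·0.9912·0.5438 − 269·0.4880 = 147.1510 − 131.2720 = 15.8790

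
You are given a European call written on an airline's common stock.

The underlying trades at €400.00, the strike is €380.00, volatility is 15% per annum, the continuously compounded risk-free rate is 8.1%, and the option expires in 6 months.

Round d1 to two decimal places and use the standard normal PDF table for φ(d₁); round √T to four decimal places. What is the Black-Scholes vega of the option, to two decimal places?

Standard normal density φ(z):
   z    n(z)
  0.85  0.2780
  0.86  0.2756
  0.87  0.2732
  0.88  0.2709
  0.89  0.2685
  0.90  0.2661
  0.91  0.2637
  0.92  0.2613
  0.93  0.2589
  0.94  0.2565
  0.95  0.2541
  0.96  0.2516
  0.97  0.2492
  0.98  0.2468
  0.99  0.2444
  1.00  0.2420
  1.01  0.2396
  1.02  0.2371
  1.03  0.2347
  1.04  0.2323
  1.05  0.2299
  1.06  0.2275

73.91

σ√T = 0.15 × 0.7071 = 0.1061
d₁ = [ln(400/380) + (0.081 + 0.15²/2)·0.5] / 0.1061 = [0.0513 + 0.0461] / 0.1061 = 0.9185 which rounds to 0.92
√T = √0.5 = 0.7071
φ(d₁) = φ(0.92) = 0.2613
vega = S·φ(d₁)·√T = 400·0.2613·0.7071 = 73.9061
(Call and put vega coincide under Black-Scholes.)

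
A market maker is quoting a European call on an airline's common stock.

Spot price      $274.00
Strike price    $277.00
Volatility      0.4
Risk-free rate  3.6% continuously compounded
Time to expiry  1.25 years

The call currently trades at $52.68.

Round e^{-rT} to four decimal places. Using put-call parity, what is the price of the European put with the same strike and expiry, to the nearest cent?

exp(−rT) = exp(−0.036·1.25) = 0.9560
Put-call parity: C − P = S − K·e^(−rT) = 274 − 277·0.9560 = 274 − 264.8120 = 9.1880
P = C − (C − P) = 52.68 − (9.1880) = 43.4920

$43.49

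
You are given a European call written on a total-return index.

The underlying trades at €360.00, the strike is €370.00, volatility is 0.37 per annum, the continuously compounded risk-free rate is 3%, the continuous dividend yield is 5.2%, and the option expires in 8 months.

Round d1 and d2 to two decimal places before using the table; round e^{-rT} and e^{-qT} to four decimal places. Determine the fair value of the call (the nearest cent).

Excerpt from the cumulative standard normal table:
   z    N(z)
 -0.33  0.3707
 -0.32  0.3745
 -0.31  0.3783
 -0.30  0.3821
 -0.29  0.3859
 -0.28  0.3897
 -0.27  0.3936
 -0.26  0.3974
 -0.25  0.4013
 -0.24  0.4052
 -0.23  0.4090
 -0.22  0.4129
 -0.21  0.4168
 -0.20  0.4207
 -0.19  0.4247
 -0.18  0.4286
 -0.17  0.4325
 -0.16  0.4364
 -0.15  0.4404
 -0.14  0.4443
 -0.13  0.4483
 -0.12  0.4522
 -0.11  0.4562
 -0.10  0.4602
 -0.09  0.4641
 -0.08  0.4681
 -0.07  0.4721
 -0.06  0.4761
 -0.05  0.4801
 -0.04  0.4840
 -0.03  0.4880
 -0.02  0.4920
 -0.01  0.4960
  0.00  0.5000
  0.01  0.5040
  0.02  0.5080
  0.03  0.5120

σ√T = 0.37 × 0.8165 = 0.3021
ln(S/K) + (r − q + σ²/2)T = ln(360/370) + (0.03 − 0.052 + 0.37²/2)·0.6667 = -0.0274 + 0.0310 = 0.0036
d₁ = 0.0036 / 0.3021 = 0.0118 ≈ 0.01
d₂ = d₁ − σ√T = 0.0118 − 0.3021 = -0.2903 ≈ -0.29
exp(−qT) = exp(−0.052·0.6667) = 0.9659;  exp(−rT) = exp(−0.03·0.6667) = 0.9802
N(d₁) = N(0.01) = 0.5040;  N(d₂) = N(-0.29) = 0.3859
C = 360·0.9659·0.5040 − 370·0.9802·0.3859 = 175.2529 − 139.9559 = 35.2970

€35.30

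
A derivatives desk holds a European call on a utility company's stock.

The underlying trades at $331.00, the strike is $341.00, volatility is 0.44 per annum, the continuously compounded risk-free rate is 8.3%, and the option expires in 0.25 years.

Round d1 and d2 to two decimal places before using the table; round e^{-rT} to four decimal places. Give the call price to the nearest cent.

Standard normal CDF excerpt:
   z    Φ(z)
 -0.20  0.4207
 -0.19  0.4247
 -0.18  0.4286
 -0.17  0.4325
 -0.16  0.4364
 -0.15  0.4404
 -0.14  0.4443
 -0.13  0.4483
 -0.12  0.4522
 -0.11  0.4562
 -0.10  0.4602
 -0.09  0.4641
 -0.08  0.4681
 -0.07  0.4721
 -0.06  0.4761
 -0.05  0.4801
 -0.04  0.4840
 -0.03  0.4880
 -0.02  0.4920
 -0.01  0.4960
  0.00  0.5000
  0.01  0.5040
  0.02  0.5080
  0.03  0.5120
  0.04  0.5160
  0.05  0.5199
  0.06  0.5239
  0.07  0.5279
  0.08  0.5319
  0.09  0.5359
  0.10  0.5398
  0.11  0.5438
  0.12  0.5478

T = 0.25;  σ√T = 0.2200
ln(S/K) + (r + σ²/2)T = ln(331/341) + (0.083 + 0.44²/2)·0.25 = -0.0298 + 0.0450 = 0.0152
d₁ = 0.0152 / 0.2200 = 0.0690 which rounds to 0.07
d₂ = d₁ − σ√T = 0.0690 − 0.2200 = -0.1510 which rounds to -0.15
e^(−rT) = e^(−0.083·0.25) = 0.9795
C = 331·N(0.07) − 341·0.9795·N(-0.15) = 331·0.5279 − 341·0.9795·0.4404 = 174.7349 − 147.0978 = 27.6371

$27.64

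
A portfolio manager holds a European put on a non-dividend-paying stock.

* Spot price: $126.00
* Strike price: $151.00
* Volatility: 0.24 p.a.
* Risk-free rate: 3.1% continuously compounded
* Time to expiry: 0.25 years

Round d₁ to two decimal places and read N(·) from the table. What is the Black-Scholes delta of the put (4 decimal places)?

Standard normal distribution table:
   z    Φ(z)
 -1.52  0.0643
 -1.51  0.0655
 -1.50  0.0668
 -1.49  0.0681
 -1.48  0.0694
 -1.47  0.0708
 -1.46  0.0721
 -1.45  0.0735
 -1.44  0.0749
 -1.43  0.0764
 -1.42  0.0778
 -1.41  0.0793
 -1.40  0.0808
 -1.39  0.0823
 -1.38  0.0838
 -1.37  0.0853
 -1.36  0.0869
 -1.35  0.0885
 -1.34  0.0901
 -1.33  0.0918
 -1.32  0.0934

σ√T = 0.24·√0.25 = 0.1200
d₁ = [ln(126/151) + (0.031 + 0.24²/2)·0.25] / 0.1200 = [-0.1810 + 0.0149] / 0.1200 = -1.3837 → -1.38
N(d₁) = N(-1.38) = 0.0838
Δ_put = N(d₁) − 1 = 0.0838 − 1 = -0.9162

-0.9162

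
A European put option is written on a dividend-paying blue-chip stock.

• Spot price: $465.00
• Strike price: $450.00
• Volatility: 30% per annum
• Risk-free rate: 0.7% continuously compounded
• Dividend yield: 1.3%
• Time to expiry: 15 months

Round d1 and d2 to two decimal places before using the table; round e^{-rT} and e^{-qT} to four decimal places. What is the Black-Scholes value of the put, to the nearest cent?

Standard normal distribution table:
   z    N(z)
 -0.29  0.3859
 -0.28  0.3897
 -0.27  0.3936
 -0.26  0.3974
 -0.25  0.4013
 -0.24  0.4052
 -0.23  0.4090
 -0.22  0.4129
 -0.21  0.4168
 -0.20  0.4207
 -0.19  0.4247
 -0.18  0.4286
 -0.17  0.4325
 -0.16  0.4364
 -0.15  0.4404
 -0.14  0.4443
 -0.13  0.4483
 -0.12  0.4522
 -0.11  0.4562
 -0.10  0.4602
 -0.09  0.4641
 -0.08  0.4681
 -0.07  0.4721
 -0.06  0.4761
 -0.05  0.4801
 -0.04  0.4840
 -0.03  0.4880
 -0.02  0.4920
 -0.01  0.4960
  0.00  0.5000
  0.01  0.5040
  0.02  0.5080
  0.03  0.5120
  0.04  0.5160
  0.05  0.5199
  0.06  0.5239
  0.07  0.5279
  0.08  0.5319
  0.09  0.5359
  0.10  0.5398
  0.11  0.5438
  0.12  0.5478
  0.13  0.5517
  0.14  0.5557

σ√T = 0.3·√1.25 = 0.3354
d₁ = [ln(465/450) + (0.007 − 0.013 + 0.3²/2)·1.25] / 0.3354 = [0.0328 + 0.0488] / 0.3354 = 0.2431 → 0.24
d₂ = d₁ − σ√T = 0.2431 − 0.3354 = -0.0923 → -0.09
exp(−qT) = exp(−0.013·1.25) = 0.9839;  exp(−rT) = exp(−0.007·1.25) = 0.9913
P = 450·0.9913·N(0.09) − 465·0.9839·N(-0.24) = 450·0.9913·0.5359 − 465·0.9839·0.4052 = 239.0570 − 185.3845 = 53.6725

$53.67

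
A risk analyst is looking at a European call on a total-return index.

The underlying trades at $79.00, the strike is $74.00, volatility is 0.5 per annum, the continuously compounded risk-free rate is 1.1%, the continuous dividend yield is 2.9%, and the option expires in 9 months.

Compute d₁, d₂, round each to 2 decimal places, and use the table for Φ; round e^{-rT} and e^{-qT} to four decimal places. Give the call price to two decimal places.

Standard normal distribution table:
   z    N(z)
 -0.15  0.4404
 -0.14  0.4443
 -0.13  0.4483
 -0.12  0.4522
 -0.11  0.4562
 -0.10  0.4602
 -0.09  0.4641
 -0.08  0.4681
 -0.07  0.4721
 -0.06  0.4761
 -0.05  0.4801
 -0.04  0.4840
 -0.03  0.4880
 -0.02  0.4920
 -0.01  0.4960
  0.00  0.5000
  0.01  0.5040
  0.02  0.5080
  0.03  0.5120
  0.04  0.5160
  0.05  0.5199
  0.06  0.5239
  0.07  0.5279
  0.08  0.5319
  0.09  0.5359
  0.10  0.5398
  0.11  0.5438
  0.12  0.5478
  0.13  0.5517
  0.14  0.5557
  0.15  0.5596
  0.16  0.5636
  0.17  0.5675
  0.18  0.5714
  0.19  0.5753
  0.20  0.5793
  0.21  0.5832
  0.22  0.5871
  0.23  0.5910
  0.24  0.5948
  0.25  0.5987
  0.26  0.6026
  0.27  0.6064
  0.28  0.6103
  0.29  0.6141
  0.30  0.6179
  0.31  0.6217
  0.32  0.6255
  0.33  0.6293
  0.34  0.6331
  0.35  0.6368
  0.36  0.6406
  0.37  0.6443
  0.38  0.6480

σ√T = 0.5·√0.75 = 0.4330
d₁ = [ln(79/74) + (0.011 − 0.029 + 0.5²/2)·0.75] / 0.4330 = [0.0654 + 0.0803] / 0.4330 = 0.3363 ≈ 0.34
d₂ = d₁ − σ√T = 0.3363 − 0.4330 = -0.0967 ≈ -0.10
e^(−qT) = e^(−0.029·0.75) = 0.9785;  e^(−rT) = e^(−0.011·0.75) = 0.9918
N(d₁) = N(0.34) = 0.6331;  N(d₂) = N(-0.10) = 0.4602
C = 79·0.9785·0.6331 − 74·0.9918·0.4602 = 48.9396 − 33.7756 = 15.1640

$15.16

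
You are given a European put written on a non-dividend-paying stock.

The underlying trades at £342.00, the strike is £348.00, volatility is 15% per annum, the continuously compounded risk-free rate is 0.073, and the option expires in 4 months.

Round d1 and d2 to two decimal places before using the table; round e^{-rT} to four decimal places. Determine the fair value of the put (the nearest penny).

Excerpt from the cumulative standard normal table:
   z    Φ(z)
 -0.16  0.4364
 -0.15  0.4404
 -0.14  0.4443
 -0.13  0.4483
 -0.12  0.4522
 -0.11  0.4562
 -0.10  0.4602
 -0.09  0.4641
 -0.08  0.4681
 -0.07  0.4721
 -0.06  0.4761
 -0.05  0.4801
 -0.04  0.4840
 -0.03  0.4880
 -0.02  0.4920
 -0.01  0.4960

£9.74

σ√T = 0.15 × 0.5774 = 0.0866
d₁ = [ln(342/348) + (0.073 + 0.15²/2)·0.3333] / 0.0866 = [-0.0174 + 0.0281] / 0.0866 = 0.1235 ≈ 0.12
d₂ = d₁ − σ√T = 0.1235 − 0.0866 = 0.0369 ≈ 0.04
exp(−rT) = exp(−0.073·0.3333) = 0.9760
P = 348·0.9760·N(-0.04) − 342·N(-0.12) = 348·0.9760·0.4840 − 342·0.4522 = 164.3896 − 154.6524 = 9.7372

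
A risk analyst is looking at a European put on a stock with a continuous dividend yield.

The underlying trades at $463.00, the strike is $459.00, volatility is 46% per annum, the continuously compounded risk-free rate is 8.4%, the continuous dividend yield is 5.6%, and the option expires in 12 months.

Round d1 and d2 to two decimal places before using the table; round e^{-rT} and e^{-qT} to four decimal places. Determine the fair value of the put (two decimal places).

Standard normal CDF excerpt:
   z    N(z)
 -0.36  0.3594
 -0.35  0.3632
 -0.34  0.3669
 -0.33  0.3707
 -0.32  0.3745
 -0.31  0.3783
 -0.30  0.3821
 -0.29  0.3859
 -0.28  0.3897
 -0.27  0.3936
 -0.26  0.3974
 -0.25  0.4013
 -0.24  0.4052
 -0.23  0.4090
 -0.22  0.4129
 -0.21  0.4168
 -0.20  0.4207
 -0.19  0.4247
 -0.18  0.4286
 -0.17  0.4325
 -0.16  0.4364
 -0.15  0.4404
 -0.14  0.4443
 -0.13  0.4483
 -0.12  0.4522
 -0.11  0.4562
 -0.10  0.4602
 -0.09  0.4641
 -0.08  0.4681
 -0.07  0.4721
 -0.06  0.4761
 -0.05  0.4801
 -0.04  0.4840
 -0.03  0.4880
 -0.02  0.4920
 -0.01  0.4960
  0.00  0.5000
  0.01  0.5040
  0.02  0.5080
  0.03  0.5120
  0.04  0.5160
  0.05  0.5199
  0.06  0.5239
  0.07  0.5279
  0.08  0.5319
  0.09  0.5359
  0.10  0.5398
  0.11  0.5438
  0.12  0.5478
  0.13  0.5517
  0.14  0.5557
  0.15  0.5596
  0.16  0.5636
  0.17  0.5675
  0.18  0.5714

T = 1;  σ√T = 0.4600
d₁ = [ln(463/459) + (0.084 − 0.056 + 0.46²/2)·1] / 0.4600 = [0.0087 + 0.1338] / 0.4600 = 0.3097 which rounds to 0.31
d₂ = d₁ − σ√T = 0.3097 − 0.4600 = -0.1503 which rounds to -0.15
e^(−qT) = e^(−0.056·1) = 0.9455;  e^(−rT) = e^(−0.084·1) = 0.9194
N(−d₂) = N(0.15) = 0.5596;  N(−d₁) = N(-0.31) = 0.3783
P = 459·0.9194·0.5596 − 463·0.9455·0.3783 = 236.1538 − 165.6071 = 70.5467

$70.55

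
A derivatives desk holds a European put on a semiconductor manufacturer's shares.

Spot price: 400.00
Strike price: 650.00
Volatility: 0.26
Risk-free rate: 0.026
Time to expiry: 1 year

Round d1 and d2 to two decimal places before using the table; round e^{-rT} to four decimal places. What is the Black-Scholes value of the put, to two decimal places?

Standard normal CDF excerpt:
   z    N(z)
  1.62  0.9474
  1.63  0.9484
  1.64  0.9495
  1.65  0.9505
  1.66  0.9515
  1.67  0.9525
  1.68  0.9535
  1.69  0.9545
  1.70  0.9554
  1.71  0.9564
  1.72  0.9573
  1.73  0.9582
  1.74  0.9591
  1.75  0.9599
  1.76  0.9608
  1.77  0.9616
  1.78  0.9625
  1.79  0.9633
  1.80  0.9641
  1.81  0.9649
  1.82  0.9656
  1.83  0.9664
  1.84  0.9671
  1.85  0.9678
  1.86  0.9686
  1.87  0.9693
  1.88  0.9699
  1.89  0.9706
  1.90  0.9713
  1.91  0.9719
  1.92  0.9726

235.32

σ√T = 0.26·√1 = 0.2600
d₁ = [ln(400/650) + (0.026 + 0.26²/2)·1] / 0.2600 = [-0.4855 + 0.0598] / 0.2600 = -1.6373 ≈ -1.64
d₂ = d₁ − σ√T = -1.6373 − 0.2600 = -1.8973 ≈ -1.90
exp(−rT) = exp(−0.026·1) = 0.9743
N(−d₂) = N(1.90) = 0.9713;  N(−d₁) = N(1.64) = 0.9495
P = 650·0.9743·0.9713 − 400·0.9495 = 615.1194 − 379.8000 = 235.3194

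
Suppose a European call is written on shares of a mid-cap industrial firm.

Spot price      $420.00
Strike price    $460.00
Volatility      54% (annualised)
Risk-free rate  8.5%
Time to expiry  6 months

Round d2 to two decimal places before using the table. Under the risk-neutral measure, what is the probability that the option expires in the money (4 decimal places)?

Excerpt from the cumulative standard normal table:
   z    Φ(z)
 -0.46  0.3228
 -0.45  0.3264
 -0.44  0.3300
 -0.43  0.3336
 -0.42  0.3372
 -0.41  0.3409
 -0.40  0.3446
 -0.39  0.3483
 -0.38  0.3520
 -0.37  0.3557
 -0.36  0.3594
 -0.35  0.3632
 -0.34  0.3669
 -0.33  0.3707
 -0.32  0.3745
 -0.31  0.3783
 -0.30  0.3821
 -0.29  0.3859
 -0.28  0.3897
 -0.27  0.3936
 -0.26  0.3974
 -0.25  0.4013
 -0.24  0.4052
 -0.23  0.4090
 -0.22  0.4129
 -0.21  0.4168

0.3745

T = 0.5;  σ√T = 0.3818
d₁ = [ln(420/460) + (0.085 + 0.54²/2)·0.5] / 0.3818 = [-0.0910 + 0.1154] / 0.3818 = 0.0640 ⇒ 0.06
d₂ = d₁ − σ√T = 0.0640 − 0.3818 = -0.3179 ⇒ -0.32
Pr(exercise) under Q = N(d₂) = 0.3745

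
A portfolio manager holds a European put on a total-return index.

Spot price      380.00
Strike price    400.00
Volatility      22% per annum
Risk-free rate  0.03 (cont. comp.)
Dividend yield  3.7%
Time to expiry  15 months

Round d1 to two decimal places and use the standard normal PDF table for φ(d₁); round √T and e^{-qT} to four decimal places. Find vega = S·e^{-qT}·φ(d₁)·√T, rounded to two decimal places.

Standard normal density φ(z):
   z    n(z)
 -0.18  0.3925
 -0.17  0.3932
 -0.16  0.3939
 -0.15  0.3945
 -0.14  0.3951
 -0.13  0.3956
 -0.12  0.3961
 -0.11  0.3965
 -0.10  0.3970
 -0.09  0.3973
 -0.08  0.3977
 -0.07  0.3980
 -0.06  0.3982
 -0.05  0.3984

σ√T = 0.22 × 1.1180 = 0.2460
ln(S/K) + (r − q + σ²/2)T = ln(380/400) + (0.03 − 0.037 + 0.22²/2)·1.25 = -0.0513 + 0.0215 = -0.0298
d₁ = -0.0298 / 0.2460 = -0.1211 ⇒ -0.12
√T = √1.25 = 1.1180
φ(d₁) = φ(-0.12) = 0.3961
e^(−qT) = e^(−0.037·1.25) = 0.9548
vega = S·e^(−qT)·φ(d₁)·√T = 380·0.9548·0.3961·1.1180 = 160.6729

160.67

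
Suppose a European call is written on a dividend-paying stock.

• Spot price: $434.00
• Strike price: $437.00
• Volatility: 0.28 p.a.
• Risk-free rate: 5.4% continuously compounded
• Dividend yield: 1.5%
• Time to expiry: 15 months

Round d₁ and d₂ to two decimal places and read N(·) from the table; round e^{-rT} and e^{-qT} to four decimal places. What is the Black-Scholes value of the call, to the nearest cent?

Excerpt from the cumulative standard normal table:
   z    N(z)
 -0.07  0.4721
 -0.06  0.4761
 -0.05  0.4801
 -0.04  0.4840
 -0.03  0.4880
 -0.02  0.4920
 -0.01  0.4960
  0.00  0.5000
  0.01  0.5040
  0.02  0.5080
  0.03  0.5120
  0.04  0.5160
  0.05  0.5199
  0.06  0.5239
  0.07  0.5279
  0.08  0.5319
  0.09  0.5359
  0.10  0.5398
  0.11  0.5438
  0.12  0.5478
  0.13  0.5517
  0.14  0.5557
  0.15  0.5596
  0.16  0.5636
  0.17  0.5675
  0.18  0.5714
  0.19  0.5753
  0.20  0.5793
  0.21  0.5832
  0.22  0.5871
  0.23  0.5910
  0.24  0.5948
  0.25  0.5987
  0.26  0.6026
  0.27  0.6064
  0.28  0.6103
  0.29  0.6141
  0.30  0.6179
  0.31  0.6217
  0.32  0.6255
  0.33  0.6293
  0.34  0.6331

$60.60

σ√T = 0.28·√1.25 = 0.3130
d₁ = [ln(434/437) + (0.054 − 0.015 + 0.28²/2)·1.25] / 0.3130 = [-0.0069 + 0.0978] / 0.3130 = 0.2902 which rounds to 0.29
d₂ = d₁ − σ√T = 0.2902 − 0.3130 = -0.0228 which rounds to -0.02
e^(−qT) = e^(−0.015·1.25) = 0.9814;  e^(−rT) = e^(−0.054·1.25) = 0.9347
N(d₁) = N(0.29) = 0.6141;  N(d₂) = N(-0.02) = 0.4920
C = 434·0.9814·0.6141 − 437·0.9347·0.4920 = 261.5621 − 200.9642 = 60.5979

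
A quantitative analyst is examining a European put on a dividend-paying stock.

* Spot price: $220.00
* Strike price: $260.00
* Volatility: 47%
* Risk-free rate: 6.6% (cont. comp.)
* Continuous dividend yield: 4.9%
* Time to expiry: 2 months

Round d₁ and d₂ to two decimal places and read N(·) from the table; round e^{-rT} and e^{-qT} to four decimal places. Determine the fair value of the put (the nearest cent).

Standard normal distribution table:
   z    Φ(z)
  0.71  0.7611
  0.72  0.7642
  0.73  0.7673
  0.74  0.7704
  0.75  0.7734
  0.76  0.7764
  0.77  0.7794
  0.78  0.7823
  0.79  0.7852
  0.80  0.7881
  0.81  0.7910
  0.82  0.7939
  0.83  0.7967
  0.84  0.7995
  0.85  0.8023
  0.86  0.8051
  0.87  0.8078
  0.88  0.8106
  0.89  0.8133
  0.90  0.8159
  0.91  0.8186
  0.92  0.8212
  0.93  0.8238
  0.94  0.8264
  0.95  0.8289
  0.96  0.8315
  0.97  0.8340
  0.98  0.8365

σ√T = 0.47 × 0.4082 = 0.1919
d₁ = [ln(220/260) + (0.066 − 0.049 + 0.47²/2)·0.1667] / 0.1919 = [-0.1671 + 0.0212] / 0.1919 = -0.7599 → -0.76
d₂ = d₁ − σ√T = -0.7599 − 0.1919 = -0.9518 → -0.95
exp(−qT) = exp(−0.049·0.1667) = 0.9919;  exp(−rT) = exp(−0.066·0.1667) = 0.9891
P = 260·0.9891·N(0.95) − 220·0.9919·N(0.76) = 260·0.9891·0.8289 − 220·0.9919·0.7764 = 213.1649 − 169.4245 = 43.7404

$43.74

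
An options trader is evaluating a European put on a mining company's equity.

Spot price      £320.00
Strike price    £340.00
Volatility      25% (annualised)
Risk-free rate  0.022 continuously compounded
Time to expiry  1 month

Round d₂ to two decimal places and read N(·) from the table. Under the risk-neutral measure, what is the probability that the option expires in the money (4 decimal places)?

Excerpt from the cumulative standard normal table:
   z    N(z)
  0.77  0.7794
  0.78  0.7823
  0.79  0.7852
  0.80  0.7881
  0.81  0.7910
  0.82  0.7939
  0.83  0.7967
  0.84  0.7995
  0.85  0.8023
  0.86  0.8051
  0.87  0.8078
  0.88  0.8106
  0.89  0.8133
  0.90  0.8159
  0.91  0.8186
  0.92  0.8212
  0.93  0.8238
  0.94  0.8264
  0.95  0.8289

0.8023

T = 0.08333;  σ√T = 0.0722
ln(S/K) + (r + σ²/2)T = ln(320/340) + (0.022 + 0.25²/2)·0.08333 = -0.0606 + 0.0044 = -0.0562
d₁ = -0.0562 / 0.0722 = -0.7786 → -0.78
d₂ = d₁ − σ√T = -0.7786 − 0.0722 = -0.8507 → -0.85
Pr(exercise) under Q = N(−d₂) = N(0.85) = 0.8023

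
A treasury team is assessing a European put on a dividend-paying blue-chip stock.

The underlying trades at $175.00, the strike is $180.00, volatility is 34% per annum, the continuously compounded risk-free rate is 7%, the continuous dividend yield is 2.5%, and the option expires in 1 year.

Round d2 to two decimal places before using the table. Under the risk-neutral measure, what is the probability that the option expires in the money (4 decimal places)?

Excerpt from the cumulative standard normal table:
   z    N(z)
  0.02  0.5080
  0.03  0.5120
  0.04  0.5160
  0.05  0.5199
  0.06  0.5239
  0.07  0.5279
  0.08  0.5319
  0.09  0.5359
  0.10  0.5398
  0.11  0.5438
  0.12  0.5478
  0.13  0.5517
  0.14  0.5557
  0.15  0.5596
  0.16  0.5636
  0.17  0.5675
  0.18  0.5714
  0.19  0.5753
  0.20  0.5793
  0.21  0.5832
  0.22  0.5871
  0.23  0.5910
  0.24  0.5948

σ√T = 0.34·√1 = 0.3400
d₁ = [ln(175/180) + (0.07 − 0.025 + 0.34²/2)·1] / 0.3400 = [-0.0282 + 0.1028] / 0.3400 = 0.2195 which rounds to 0.22
d₂ = d₁ − σ√T = 0.2195 − 0.3400 = -0.1205 which rounds to -0.12
Pr(exercise) under Q = N(−d₂) = N(0.12) = 0.5478

0.5478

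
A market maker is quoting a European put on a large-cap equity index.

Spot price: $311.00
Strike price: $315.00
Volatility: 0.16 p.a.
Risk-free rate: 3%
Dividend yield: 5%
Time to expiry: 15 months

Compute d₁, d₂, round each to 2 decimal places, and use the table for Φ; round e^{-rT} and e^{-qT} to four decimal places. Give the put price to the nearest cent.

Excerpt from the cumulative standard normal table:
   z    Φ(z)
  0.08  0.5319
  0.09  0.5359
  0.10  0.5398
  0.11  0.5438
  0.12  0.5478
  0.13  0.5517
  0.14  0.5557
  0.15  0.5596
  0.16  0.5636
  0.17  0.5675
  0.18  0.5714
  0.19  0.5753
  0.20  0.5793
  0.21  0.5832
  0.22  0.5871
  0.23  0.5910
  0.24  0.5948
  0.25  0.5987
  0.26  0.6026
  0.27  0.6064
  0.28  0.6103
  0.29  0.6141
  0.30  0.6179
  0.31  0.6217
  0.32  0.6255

σ√T = 0.16·√1.25 = 0.1789
ln(S/K) + (r − q + σ²/2)T = ln(311/315) + (0.03 − 0.05 + 0.16²/2)·1.25 = -0.0128 − 0.0090 = -0.0218
d₁ = -0.0218 / 0.1789 = -0.1218 → -0.12
d₂ = d₁ − σ√T = -0.1218 − 0.1789 = -0.3006 → -0.30
e^(−qT) = e^(−0.05·1.25) = 0.9394;  e^(−rT) = e^(−0.03·1.25) = 0.9632
N(−d₂) = N(0.30) = 0.6179;  N(−d₁) = N(0.12) = 0.5478
P = 315·0.9632·0.6179 − 311·0.9394·0.5478 = 187.4758 − 160.0416 = 27.4342

$27.43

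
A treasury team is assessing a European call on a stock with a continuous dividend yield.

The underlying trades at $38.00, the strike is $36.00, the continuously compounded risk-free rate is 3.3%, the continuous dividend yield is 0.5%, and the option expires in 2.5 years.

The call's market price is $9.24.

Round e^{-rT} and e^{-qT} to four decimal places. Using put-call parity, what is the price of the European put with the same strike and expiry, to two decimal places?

$4.86

exp(−qT) = exp(−0.005·2.5) = 0.9876;  exp(−rT) = exp(−0.033·2.5) = 0.9208
Put-call parity: C − P = S·e^(−qT) − K·e^(−rT) = 38·0.9876 − 36·0.9208 = 37.5288 − 33.1488 = 4.3800
P = C − (C − P) = 9.24 − (4.3800) = 4.8600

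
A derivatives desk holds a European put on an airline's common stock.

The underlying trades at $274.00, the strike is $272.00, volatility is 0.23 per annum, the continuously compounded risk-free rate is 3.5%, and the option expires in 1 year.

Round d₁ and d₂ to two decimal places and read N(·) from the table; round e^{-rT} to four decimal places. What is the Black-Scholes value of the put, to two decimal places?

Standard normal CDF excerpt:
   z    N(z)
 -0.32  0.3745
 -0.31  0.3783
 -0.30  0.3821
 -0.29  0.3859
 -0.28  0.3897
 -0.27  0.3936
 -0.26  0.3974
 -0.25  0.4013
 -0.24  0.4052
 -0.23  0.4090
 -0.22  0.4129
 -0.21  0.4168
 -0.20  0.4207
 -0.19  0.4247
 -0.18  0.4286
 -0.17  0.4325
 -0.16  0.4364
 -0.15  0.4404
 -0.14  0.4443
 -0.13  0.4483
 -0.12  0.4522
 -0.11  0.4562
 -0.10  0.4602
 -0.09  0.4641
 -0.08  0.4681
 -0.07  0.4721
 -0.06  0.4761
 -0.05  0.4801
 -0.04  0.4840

$19.30

σ√T = 0.23·√1 = 0.2300
d₁ = [ln(274/272) + (0.035 + 0.23²/2)·1] / 0.2300 = [0.0073 + 0.0615] / 0.2300 = 0.2990 ≈ 0.30
d₂ = d₁ − σ√T = 0.2990 − 0.2300 = 0.0690 ≈ 0.07
e^(−rT) = e^(−0.035·1) = 0.9656
N(−d₂) = N(-0.07) = 0.4721;  N(−d₁) = N(-0.30) = 0.3821
P = 272·0.9656·0.4721 − 274·0.3821 = 123.9939 − 104.6954 = 19.2985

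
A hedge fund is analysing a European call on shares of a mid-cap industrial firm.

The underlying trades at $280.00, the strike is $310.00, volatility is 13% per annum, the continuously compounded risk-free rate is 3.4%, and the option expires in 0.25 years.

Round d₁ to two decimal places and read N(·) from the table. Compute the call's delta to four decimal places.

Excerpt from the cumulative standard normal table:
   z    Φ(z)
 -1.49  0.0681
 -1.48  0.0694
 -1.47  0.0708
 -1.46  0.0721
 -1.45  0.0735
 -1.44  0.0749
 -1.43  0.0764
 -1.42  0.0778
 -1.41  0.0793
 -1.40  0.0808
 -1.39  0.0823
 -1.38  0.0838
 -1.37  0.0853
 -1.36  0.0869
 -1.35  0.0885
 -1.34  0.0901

σ√T = 0.13 × 0.5000 = 0.0650
d₁ = [ln(280/310) + (0.034 + 0.13²/2)·0.25] / 0.0650 = [-0.1018 + 0.0106] / 0.0650 = -1.4026 ⇒ -1.40
N(d₁) = N(-1.40) = 0.0808
Δ_call = N(d₁) = 0.0808

0.0808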